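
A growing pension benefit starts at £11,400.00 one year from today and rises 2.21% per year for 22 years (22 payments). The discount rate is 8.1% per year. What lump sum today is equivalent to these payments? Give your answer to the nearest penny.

£137,122.44

Periodic rate r = 0.081 per year.
Growing ordinary annuity: PV = PMT₁ × [1 − ((1+g)/(1+r))^n] / (r − g) = 11,400 × [1 − ((1+0.0221)/(1+r))^22] / (r − 0.0221) = £137,122.44.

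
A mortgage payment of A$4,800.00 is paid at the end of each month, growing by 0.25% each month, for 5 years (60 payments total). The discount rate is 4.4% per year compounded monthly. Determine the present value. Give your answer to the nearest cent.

Periodic rate r = 0.044/12 per month; n is counted in months.
Growing ordinary annuity: PV = PMT₁ × [1 − ((1+g)/(1+r))^n] / (r − g) = 4,800 × [1 − ((1+0.0025)/(1+r))^60] / (r − 0.0025) = A$277,325.66.

A$277,325.66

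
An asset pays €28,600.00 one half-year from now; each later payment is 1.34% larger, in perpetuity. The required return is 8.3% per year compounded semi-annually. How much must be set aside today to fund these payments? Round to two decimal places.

Periodic rate r = 0.083/2 per half-year.
Growing perpetuity (Gordon): PV = PMT₁ / (r − g) = 28,600 / (r − 0.0134) = €1,017,793.59.

€1,017,793.59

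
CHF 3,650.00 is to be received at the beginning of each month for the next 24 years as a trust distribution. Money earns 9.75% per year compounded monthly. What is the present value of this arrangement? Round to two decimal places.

CHF 408,841.40

This is an annuity due: 288 payments of CHF 3,650.00 at the beginning of each month.
Periodic rate r = 0.0975/12 per month; n is counted in months.
PV = PMT × [(1 − (1+r)^−n)/r] × (1+r) = 3,650 × [1 − (1+r)^−288] / r × (1+r) = CHF 408,841.40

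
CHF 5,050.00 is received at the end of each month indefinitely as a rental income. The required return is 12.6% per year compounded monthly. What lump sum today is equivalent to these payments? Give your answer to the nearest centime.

Periodic rate r = 0.126/12 per month.
Level perpetuity: PV = PMT / r = 5,050 / (0.126/12) = CHF 480,952.38.

CHF 480,952.38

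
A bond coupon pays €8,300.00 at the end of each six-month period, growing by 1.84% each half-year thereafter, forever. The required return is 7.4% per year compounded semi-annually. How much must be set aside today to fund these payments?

€446,236.56

Periodic rate r = 0.074/2 per half-year.
Growing perpetuity (Gordon): PV = PMT₁ / (r − g) = 8,300 / (r − 0.0184) = €446,236.56.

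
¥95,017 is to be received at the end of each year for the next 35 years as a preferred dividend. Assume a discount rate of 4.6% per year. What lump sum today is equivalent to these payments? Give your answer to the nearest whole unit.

¥1,637,596

This is an ordinary annuity: 35 payments of ¥95,017 at the end of each year.
Periodic rate r = 0.046 per year.
PV = PMT × [(1 − (1+r)^−n)/r] = 95,017 × [1 − (1+r)^−35] / r = ¥1,637,596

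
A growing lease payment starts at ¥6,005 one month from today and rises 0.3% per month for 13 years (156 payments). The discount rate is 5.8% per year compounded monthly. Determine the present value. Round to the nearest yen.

¥811,981

Periodic rate r = 0.058/12 per month; n is counted in months.
Growing ordinary annuity: PV = PMT₁ × [1 − ((1+g)/(1+r))^n] / (r − g) = 6,005 × [1 − ((1+0.003)/(1+r))^156] / (r − 0.003) = ¥811,981.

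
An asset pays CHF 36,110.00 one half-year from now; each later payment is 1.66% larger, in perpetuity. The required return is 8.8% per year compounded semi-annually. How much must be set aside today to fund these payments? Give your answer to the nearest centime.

Periodic rate r = 0.088/2 per half-year.
Growing perpetuity (Gordon): PV = PMT₁ / (r − g) = 36,110 / (r − 0.0166) = CHF 1,317,883.21.

CHF 1,317,883.21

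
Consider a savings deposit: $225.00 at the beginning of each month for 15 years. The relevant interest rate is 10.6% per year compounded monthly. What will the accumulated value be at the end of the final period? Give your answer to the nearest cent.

$99,436.79

This is an annuity due: 180 deposits of $225.00 at the beginning of each month.
Periodic rate r = 0.106/12 per month; n is counted in months.
FV = PMT × [((1+r)^n − 1)/r] × (1+r) = 225 × [(1+r)^180 − 1] / r × (1+r) = $99,436.79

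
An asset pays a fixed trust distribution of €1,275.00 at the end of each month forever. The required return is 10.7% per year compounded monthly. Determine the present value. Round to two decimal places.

Periodic rate r = 0.107/12 per month.
Level perpetuity: PV = PMT / r = 1,275 / (0.107/12) = €142,990.65.

€142,990.65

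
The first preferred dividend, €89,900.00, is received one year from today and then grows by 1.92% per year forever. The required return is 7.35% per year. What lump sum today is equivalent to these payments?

€1,655,616.94

Periodic rate r = 0.0735 per year.
Growing perpetuity (Gordon): PV = PMT₁ / (r − g) = 89,900 / (r − 0.0192) = €1,655,616.94.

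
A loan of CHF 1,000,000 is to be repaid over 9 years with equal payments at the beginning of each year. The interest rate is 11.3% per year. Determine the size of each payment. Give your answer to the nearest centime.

Level annuity due; solve PV = PMT × [(1 − (1+r)^−n)/r] × (1+r) for PMT.
Periodic rate r = 0.113 per year.
With n = 9: PMT = 1,000,000 / ([(1 − (1+r)^−n)/r] × (1+r)) = CHF 164,162.44

CHF 164,162.44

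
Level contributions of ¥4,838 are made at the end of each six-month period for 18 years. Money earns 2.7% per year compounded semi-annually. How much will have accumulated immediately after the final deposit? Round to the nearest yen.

¥222,377

This is an ordinary annuity: 36 deposits of ¥4,838 at the end of each six-month period.
Periodic rate r = 0.027/2 per half-year; n is counted in half-years.
FV = PMT × [((1+r)^n − 1)/r] = 4,838 × [(1+r)^36 − 1] / r = ¥222,377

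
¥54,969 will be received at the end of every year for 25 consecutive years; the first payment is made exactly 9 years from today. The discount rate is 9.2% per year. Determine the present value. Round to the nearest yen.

¥262,761

Ordinary annuity of 25 payments, first payment at period 9.
Periodic rate r = 0.092 per year.
The ordinary-annuity PV formula values the stream one period before the first payment (period 8); discount that back 8 periods:
PV₀ = 54,969 × [1 − (1+r)^−25] / r × (1+r)^−8 = ¥262,761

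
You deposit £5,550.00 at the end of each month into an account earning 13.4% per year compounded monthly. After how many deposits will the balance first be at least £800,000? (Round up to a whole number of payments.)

87 payments

Periodic rate r = 0.134/12 per month; n is counted in months.
Ordinary annuity FV: 800,000 = 5,550 × [((1+r)^n − 1)/r].
(1+r)^n = 1 + 800,000 × r / 5,550, so n = ln(1 + 800,000·r/5,550) / ln(1+r) = 86.38.
Round up to a whole number of payments: n = 87.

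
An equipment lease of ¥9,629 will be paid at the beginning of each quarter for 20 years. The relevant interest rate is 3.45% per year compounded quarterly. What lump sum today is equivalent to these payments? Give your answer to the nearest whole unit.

This is an annuity due: 80 payments of ¥9,629 at the beginning of each quarter.
Periodic rate r = 0.0345/4 per quarter; n is counted in quarters.
PV = PMT × [(1 − (1+r)^−n)/r] × (1+r) = 9,629 × [1 − (1+r)^−80] / r × (1+r) = ¥559,569

¥559,569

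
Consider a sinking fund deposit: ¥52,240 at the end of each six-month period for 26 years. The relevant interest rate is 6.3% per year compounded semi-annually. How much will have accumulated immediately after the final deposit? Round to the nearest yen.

¥6,661,000

This is an ordinary annuity: 52 deposits of ¥52,240 at the end of each six-month period.
Periodic rate r = 0.063/2 per half-year; n is counted in half-years.
FV = PMT × [((1+r)^n − 1)/r] = 52,240 × [(1+r)^52 − 1] / r = ¥6,661,000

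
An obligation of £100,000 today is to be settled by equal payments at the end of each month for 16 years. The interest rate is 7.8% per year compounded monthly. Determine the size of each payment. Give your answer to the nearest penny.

£913.23

Level ordinary annuity; solve PV = PMT × [(1 − (1+r)^−n)/r] for PMT.
Periodic rate r = 0.078/12 per month; n is counted in months.
With n = 192: PMT = 100,000 / ([(1 − (1+r)^−n)/r]) = £913.23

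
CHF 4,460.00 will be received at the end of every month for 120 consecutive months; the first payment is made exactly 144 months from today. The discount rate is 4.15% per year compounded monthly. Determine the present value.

CHF 266,993.53

Ordinary annuity of 120 payments, first payment at period 144.
Periodic rate r = 0.0415/12 per month; n is counted in months.
The ordinary-annuity PV formula values the stream one period before the first payment (period 143); discount that back 143 periods:
PV₀ = 4,460 × [1 − (1+r)^−120] / r × (1+r)^−143 = CHF 266,993.53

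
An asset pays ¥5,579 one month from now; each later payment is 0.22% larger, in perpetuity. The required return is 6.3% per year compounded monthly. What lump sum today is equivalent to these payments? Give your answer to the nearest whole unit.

¥1,829,180

Periodic rate r = 0.063/12 per month.
Growing perpetuity (Gordon): PV = PMT₁ / (r − g) = 5,579 / (r − 0.0022) = ¥1,829,180.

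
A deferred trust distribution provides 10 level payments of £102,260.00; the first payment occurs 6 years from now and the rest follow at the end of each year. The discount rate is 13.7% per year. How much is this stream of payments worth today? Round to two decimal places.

£284,023.01

Ordinary annuity of 10 payments, first payment at period 6.
Periodic rate r = 0.137 per year.
The ordinary-annuity PV formula values the stream one period before the first payment (period 5); discount that back 5 periods:
PV₀ = 102,260 × [1 − (1+r)^−10] / r × (1+r)^−5 = £284,023.01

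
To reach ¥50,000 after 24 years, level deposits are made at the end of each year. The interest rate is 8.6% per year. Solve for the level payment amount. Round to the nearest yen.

Level ordinary annuity; solve FV = PMT × [((1+r)^n − 1)/r] for PMT.
Periodic rate r = 0.086 per year.
With n = 24: PMT = 50,000 / ([((1+r)^n − 1)/r]) = ¥689

¥689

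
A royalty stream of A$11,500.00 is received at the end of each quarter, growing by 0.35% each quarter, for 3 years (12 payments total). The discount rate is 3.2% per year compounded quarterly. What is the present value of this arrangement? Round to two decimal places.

Periodic rate r = 0.032/4 per quarter; n is counted in quarters.
Growing ordinary annuity: PV = PMT₁ × [1 − ((1+g)/(1+r))^n] / (r − g) = 11,500 × [1 − ((1+0.0035)/(1+r))^12] / (r − 0.0035) = A$133,592.78.

A$133,592.78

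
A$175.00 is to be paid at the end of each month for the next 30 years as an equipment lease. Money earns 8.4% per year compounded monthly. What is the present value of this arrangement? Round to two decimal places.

This is an ordinary annuity: 360 payments of A$175.00 at the end of each month.
Periodic rate r = 0.084/12 per month; n is counted in months.
PV = PMT × [(1 − (1+r)^−n)/r] = 175 × [1 − (1+r)^−360] / r = A$22,970.77

A$22,970.77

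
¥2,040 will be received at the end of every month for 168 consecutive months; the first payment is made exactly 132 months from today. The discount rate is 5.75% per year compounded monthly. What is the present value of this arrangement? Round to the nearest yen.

¥125,650

Ordinary annuity of 168 payments, first payment at period 132.
Periodic rate r = 0.0575/12 per month; n is counted in months.
The ordinary-annuity PV formula values the stream one period before the first payment (period 131); discount that back 131 periods:
PV₀ = 2,040 × [1 − (1+r)^−168] / r × (1+r)^−131 = ¥125,650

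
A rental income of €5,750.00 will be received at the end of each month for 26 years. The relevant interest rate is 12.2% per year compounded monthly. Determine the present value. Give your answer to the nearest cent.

€541,482.33

This is an ordinary annuity: 312 payments of €5,750.00 at the end of each month.
Periodic rate r = 0.122/12 per month; n is counted in months.
PV = PMT × [(1 − (1+r)^−n)/r] = 5,750 × [1 − (1+r)^−312] / r = €541,482.33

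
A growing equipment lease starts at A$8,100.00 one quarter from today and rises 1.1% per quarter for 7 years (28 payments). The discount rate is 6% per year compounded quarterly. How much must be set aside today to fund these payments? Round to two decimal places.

Periodic rate r = 0.06/4 per quarter; n is counted in quarters.
Growing ordinary annuity: PV = PMT₁ × [1 − ((1+g)/(1+r))^n] / (r − g) = 8,100 × [1 − ((1+0.011)/(1+r))^28] / (r − 0.011) = A$211,956.60.

A$211,956.60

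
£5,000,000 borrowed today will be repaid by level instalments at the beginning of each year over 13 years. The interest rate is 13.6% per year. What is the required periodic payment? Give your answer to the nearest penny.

£739,533.21

Level annuity due; solve PV = PMT × [(1 − (1+r)^−n)/r] × (1+r) for PMT.
Periodic rate r = 0.136 per year.
With n = 13: PMT = 5,000,000 / ([(1 − (1+r)^−n)/r] × (1+r)) = £739,533.21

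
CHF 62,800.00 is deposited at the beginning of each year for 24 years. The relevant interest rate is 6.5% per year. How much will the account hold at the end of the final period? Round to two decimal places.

CHF 3,635,346.22

This is an annuity due: 24 deposits of CHF 62,800.00 at the beginning of each year.
Periodic rate r = 0.065 per year.
FV = PMT × [((1+r)^n − 1)/r] × (1+r) = 62,800 × [(1+r)^24 − 1] / r × (1+r) = CHF 3,635,346.22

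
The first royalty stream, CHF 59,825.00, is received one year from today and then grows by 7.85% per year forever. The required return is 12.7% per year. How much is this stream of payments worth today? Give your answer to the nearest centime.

CHF 1,233,505.15

Periodic rate r = 0.127 per year.
Growing perpetuity (Gordon): PV = PMT₁ / (r − g) = 59,825 / (r − 0.0785) = CHF 1,233,505.15.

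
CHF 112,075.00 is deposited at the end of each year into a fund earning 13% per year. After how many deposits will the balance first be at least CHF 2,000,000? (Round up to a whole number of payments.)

Periodic rate r = 0.13 per year.
Ordinary annuity FV: 2,000,000 = 112,075 × [((1+r)^n − 1)/r].
(1+r)^n = 1 + 2,000,000 × r / 112,075, so n = ln(1 + 2,000,000·r/112,075) / ln(1+r) = 9.82.
Round up to a whole number of payments: n = 10.

10 payments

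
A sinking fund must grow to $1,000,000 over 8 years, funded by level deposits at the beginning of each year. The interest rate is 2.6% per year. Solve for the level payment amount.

$111,172.17

Level annuity due; solve FV = PMT × [((1+r)^n − 1)/r] × (1+r) for PMT.
Periodic rate r = 0.026 per year.
With n = 8: PMT = 1,000,000 / ([((1+r)^n − 1)/r] × (1+r)) = $111,172.17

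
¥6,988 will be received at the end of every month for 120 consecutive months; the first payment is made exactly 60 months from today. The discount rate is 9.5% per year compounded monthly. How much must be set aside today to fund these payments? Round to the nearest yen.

¥339,136

Ordinary annuity of 120 payments, first payment at period 60.
Periodic rate r = 0.095/12 per month; n is counted in months.
The ordinary-annuity PV formula values the stream one period before the first payment (period 59); discount that back 59 periods:
PV₀ = 6,988 × [1 − (1+r)^−120] / r × (1+r)^−59 = ¥339,136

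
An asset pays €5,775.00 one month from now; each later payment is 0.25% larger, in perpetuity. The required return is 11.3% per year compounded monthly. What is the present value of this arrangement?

Periodic rate r = 0.113/12 per month.
Growing perpetuity (Gordon): PV = PMT₁ / (r − g) = 5,775 / (r − 0.0025) = €834,939.76.

€834,939.76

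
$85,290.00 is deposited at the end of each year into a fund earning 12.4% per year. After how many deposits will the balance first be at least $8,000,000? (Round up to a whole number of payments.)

Periodic rate r = 0.124 per year.
Ordinary annuity FV: 8,000,000 = 85,290 × [((1+r)^n − 1)/r].
(1+r)^n = 1 + 8,000,000 × r / 85,290, so n = ln(1 + 8,000,000·r/85,290) / ln(1+r) = 21.70.
Round up to a whole number of payments: n = 22.

22 payments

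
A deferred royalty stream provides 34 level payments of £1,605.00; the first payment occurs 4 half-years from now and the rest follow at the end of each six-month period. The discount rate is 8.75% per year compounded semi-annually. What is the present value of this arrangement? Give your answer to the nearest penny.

£24,739.58

Ordinary annuity of 34 payments, first payment at period 4.
Periodic rate r = 0.0875/2 per half-year; n is counted in half-years.
The ordinary-annuity PV formula values the stream one period before the first payment (period 3); discount that back 3 periods:
PV₀ = 1,605 × [1 − (1+r)^−34] / r × (1+r)^−3 = £24,739.58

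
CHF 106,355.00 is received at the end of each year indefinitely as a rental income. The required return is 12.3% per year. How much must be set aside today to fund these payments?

Periodic rate r = 0.123 per year.
Level perpetuity: PV = PMT / r = 106,355 / (0.123) = CHF 864,674.80.

CHF 864,674.80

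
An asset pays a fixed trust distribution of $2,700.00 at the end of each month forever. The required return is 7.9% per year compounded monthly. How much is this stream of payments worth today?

Periodic rate r = 0.079/12 per month.
Level perpetuity: PV = PMT / r = 2,700 / (0.079/12) = $410,126.58.

$410,126.58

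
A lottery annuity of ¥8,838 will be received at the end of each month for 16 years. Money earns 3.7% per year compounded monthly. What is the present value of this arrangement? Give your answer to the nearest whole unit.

¥1,279,196

This is an ordinary annuity: 192 payments of ¥8,838 at the end of each month.
Periodic rate r = 0.037/12 per month; n is counted in months.
PV = PMT × [(1 − (1+r)^−n)/r] = 8,838 × [1 − (1+r)^−192] / r = ¥1,279,196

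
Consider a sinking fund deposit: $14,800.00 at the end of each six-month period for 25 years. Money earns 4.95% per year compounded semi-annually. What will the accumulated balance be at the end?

$1,432,426.08

This is an ordinary annuity: 50 deposits of $14,800.00 at the end of each six-month period.
Periodic rate r = 0.0495/2 per half-year; n is counted in half-years.
FV = PMT × [((1+r)^n − 1)/r] = 14,800 × [(1+r)^50 − 1] / r = $1,432,426.08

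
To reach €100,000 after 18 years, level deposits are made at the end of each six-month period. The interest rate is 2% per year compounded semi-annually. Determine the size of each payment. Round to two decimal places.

Level ordinary annuity; solve FV = PMT × [((1+r)^n − 1)/r] for PMT.
Periodic rate r = 0.02/2 per half-year; n is counted in half-years.
With n = 36: PMT = 100,000 / ([((1+r)^n − 1)/r]) = €2,321.43

€2,321.43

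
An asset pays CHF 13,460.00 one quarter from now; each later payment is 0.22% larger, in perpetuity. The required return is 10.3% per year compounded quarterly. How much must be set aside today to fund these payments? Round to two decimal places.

Periodic rate r = 0.103/4 per quarter.
Growing perpetuity (Gordon): PV = PMT₁ / (r − g) = 13,460 / (r − 0.0022) = CHF 571,549.89.

CHF 571,549.89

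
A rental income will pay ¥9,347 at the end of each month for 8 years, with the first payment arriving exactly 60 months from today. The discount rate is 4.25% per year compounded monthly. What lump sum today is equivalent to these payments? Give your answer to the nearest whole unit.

¥616,551

Ordinary annuity of 96 payments, first payment at period 60.
Periodic rate r = 0.0425/12 per month; n is counted in months.
The ordinary-annuity PV formula values the stream one period before the first payment (period 59); discount that back 59 periods:
PV₀ = 9,347 × [1 − (1+r)^−96] / r × (1+r)^−59 = ¥616,551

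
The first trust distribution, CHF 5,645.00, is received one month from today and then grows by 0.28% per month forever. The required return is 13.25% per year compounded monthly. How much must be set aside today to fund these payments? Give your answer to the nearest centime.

Periodic rate r = 0.1325/12 per month.
Growing perpetuity (Gordon): PV = PMT₁ / (r − g) = 5,645 / (r − 0.0028) = CHF 684,934.28.

CHF 684,934.28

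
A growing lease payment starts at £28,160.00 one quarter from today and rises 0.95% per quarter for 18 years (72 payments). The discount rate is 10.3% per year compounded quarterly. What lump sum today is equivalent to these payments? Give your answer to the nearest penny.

Periodic rate r = 0.103/4 per quarter; n is counted in quarters.
Growing ordinary annuity: PV = PMT₁ × [1 − ((1+g)/(1+r))^n] / (r − g) = 28,160 × [1 − ((1+0.0095)/(1+r))^72] / (r − 0.0095) = £1,184,084.39.

£1,184,084.39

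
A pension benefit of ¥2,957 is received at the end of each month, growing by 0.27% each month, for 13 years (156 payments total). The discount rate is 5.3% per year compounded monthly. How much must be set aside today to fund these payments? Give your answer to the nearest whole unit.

Periodic rate r = 0.053/12 per month; n is counted in months.
Growing ordinary annuity: PV = PMT₁ × [1 − ((1+g)/(1+r))^n] / (r − g) = 2,957 × [1 − ((1+0.0027)/(1+r))^156] / (r − 0.0027) = ¥403,437.

¥403,437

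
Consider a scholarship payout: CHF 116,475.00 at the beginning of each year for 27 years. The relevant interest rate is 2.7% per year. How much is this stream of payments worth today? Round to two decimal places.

CHF 2,272,433.55

This is an annuity due: 27 payments of CHF 116,475.00 at the beginning of each year.
Periodic rate r = 0.027 per year.
PV = PMT × [(1 − (1+r)^−n)/r] × (1+r) = 116,475 × [1 − (1+r)^−27] / r × (1+r) = CHF 2,272,433.55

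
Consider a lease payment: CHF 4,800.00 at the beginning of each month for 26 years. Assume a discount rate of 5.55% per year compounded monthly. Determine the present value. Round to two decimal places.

CHF 795,527.28

This is an annuity due: 312 payments of CHF 4,800.00 at the beginning of each month.
Periodic rate r = 0.0555/12 per month; n is counted in months.
PV = PMT × [(1 − (1+r)^−n)/r] × (1+r) = 4,800 × [1 − (1+r)^−312] / r × (1+r) = CHF 795,527.28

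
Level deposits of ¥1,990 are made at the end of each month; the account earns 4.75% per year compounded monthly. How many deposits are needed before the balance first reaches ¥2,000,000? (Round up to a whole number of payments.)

Periodic rate r = 0.0475/12 per month; n is counted in months.
Ordinary annuity FV: 2,000,000 = 1,990 × [((1+r)^n − 1)/r].
(1+r)^n = 1 + 2,000,000 × r / 1,990, so n = ln(1 + 2,000,000·r/1,990) / ln(1+r) = 406.29.
Round up to a whole number of payments: n = 407.

407 payments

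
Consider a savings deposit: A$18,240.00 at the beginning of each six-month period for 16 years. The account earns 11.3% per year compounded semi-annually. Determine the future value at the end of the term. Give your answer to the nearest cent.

This is an annuity due: 32 deposits of A$18,240.00 at the beginning of each six-month period.
Periodic rate r = 0.113/2 per half-year; n is counted in half-years.
FV = PMT × [((1+r)^n − 1)/r] × (1+r) = 18,240 × [(1+r)^32 − 1] / r × (1+r) = A$1,638,949.76

A$1,638,949.76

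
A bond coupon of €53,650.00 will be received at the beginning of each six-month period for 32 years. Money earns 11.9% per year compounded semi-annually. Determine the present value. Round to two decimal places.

€931,688.24

This is an annuity due: 64 payments of €53,650.00 at the beginning of each six-month period.
Periodic rate r = 0.119/2 per half-year; n is counted in half-years.
PV = PMT × [(1 − (1+r)^−n)/r] × (1+r) = 53,650 × [1 − (1+r)^−64] / r × (1+r) = €931,688.24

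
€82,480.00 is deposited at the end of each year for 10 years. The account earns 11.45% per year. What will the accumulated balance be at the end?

€1,409,475.52

This is an ordinary annuity: 10 deposits of €82,480.00 at the end of each year.
Periodic rate r = 0.1145 per year.
FV = PMT × [((1+r)^n − 1)/r] = 82,480 × [(1+r)^10 − 1] / r = €1,409,475.52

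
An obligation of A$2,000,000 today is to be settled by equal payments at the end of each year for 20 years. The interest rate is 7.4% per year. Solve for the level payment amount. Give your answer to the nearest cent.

A$194,694.83

Level ordinary annuity; solve PV = PMT × [(1 − (1+r)^−n)/r] for PMT.
Periodic rate r = 0.074 per year.
With n = 20: PMT = 2,000,000 / ([(1 − (1+r)^−n)/r]) = A$194,694.83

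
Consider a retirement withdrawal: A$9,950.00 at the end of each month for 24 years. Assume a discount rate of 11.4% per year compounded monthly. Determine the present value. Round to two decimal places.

This is an ordinary annuity: 288 payments of A$9,950.00 at the end of each month.
Periodic rate r = 0.114/12 per month; n is counted in months.
PV = PMT × [(1 − (1+r)^−n)/r] = 9,950 × [1 − (1+r)^−288] / r = A$978,585.86

A$978,585.86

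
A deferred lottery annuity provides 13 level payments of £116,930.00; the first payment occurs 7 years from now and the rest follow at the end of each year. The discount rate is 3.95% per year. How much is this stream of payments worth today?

£928,332.74

Ordinary annuity of 13 payments, first payment at period 7.
Periodic rate r = 0.0395 per year.
The ordinary-annuity PV formula values the stream one period before the first payment (period 6); discount that back 6 periods:
PV₀ = 116,930 × [1 − (1+r)^−13] / r × (1+r)^−6 = £928,332.74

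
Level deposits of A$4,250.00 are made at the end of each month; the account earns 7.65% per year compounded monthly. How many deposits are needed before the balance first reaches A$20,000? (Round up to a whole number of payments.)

5 payments

Periodic rate r = 0.0765/12 per month; n is counted in months.
Ordinary annuity FV: 20,000 = 4,250 × [((1+r)^n − 1)/r].
(1+r)^n = 1 + 20,000 × r / 4,250, so n = ln(1 + 20,000·r/4,250) / ln(1+r) = 4.65.
Round up to a whole number of payments: n = 5.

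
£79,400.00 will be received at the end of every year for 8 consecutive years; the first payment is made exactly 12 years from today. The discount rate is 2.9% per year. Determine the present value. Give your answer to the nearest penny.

£408,698.88

Ordinary annuity of 8 payments, first payment at period 12.
Periodic rate r = 0.029 per year.
The ordinary-annuity PV formula values the stream one period before the first payment (period 11); discount that back 11 periods:
PV₀ = 79,400 × [1 − (1+r)^−8] / r × (1+r)^−11 = £408,698.88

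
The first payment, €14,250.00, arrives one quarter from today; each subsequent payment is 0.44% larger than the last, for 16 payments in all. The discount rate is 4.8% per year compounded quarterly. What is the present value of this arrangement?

Periodic rate r = 0.048/4 per quarter; n is counted in quarters.
Growing ordinary annuity: PV = PMT₁ × [1 − ((1+g)/(1+r))^n] / (r − g) = 14,250 × [1 − ((1+0.0044)/(1+r))^16] / (r − 0.0044) = €213,040.88.

€213,040.88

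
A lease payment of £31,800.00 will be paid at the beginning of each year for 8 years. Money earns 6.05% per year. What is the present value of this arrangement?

£209,004.68

This is an annuity due: 8 payments of £31,800.00 at the beginning of each year.
Periodic rate r = 0.0605 per year.
PV = PMT × [(1 − (1+r)^−n)/r] × (1+r) = 31,800 × [1 − (1+r)^−8] / r × (1+r) = £209,004.68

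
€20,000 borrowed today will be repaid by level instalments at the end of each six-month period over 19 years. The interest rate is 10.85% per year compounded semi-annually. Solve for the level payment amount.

Level ordinary annuity; solve PV = PMT × [(1 − (1+r)^−n)/r] for PMT.
Periodic rate r = 0.1085/2 per half-year; n is counted in half-years.
With n = 38: PMT = 20,000 / ([(1 − (1+r)^−n)/r]) = €1,253.35

€1,253.35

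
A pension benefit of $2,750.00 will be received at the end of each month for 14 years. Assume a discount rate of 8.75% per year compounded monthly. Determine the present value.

$265,860.74

This is an ordinary annuity: 168 payments of $2,750.00 at the end of each month.
Periodic rate r = 0.0875/12 per month; n is counted in months.
PV = PMT × [(1 − (1+r)^−n)/r] = 2,750 × [1 − (1+r)^−168] / r = $265,860.74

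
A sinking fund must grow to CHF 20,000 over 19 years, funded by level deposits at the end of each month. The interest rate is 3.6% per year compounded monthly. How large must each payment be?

CHF 61.24

Level ordinary annuity; solve FV = PMT × [((1+r)^n − 1)/r] for PMT.
Periodic rate r = 0.036/12 per month; n is counted in months.
With n = 228: PMT = 20,000 / ([((1+r)^n − 1)/r]) = CHF 61.24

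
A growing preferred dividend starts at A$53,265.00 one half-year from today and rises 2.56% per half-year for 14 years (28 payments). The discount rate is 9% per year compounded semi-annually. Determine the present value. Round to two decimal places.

Periodic rate r = 0.09/2 per half-year; n is counted in half-years.
Growing ordinary annuity: PV = PMT₁ × [1 − ((1+g)/(1+r))^n] / (r − g) = 53,265 × [1 − ((1+0.0256)/(1+r))^28] / (r − 0.0256) = A$1,120,936.40.

A$1,120,936.40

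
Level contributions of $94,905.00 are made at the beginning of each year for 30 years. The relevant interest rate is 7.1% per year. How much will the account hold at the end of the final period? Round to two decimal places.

This is an annuity due: 30 deposits of $94,905.00 at the beginning of each year.
Periodic rate r = 0.071 per year.
FV = PMT × [((1+r)^n − 1)/r] × (1+r) = 94,905 × [(1+r)^30 − 1] / r × (1+r) = $9,775,791.13

$9,775,791.13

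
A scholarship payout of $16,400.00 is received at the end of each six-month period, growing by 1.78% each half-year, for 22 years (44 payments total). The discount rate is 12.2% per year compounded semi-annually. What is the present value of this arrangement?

$318,671.61

Periodic rate r = 0.122/2 per half-year; n is counted in half-years.
Growing ordinary annuity: PV = PMT₁ × [1 − ((1+g)/(1+r))^n] / (r − g) = 16,400 × [1 − ((1+0.0178)/(1+r))^44] / (r − 0.0178) = $318,671.61.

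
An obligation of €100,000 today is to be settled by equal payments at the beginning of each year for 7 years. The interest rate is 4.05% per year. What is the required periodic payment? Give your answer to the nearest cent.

Level annuity due; solve PV = PMT × [(1 − (1+r)^−n)/r] × (1+r) for PMT.
Periodic rate r = 0.0405 per year.
With n = 7: PMT = 100,000 / ([(1 − (1+r)^−n)/r] × (1+r)) = €16,042.06

€16,042.06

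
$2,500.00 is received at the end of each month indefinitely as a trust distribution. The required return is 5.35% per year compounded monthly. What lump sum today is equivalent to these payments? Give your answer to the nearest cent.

Periodic rate r = 0.0535/12 per month.
Level perpetuity: PV = PMT / r = 2,500 / (0.0535/12) = $560,747.66.

$560,747.66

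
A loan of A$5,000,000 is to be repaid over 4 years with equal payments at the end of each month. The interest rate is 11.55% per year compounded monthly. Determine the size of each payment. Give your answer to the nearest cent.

Level ordinary annuity; solve PV = PMT × [(1 − (1+r)^−n)/r] for PMT.
Periodic rate r = 0.1155/12 per month; n is counted in months.
With n = 48: PMT = 5,000,000 / ([(1 − (1+r)^−n)/r]) = A$130,567.16

A$130,567.16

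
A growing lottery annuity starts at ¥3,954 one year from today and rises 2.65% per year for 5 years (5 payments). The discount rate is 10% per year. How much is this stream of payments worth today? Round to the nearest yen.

¥15,726

Periodic rate r = 0.1 per year.
Growing ordinary annuity: PV = PMT₁ × [1 − ((1+g)/(1+r))^n] / (r − g) = 3,954 × [1 − ((1+0.0265)/(1+r))^5] / (r − 0.0265) = ¥15,726.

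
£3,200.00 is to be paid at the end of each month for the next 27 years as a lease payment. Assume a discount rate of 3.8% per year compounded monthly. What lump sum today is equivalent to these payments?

£647,727.79

This is an ordinary annuity: 324 payments of £3,200.00 at the end of each month.
Periodic rate r = 0.038/12 per month; n is counted in months.
PV = PMT × [(1 − (1+r)^−n)/r] = 3,200 × [1 − (1+r)^−324] / r = £647,727.79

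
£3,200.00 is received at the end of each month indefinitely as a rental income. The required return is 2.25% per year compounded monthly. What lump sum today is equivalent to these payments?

Periodic rate r = 0.0225/12 per month.
Level perpetuity: PV = PMT / r = 3,200 / (0.0225/12) = £1,706,666.67.

£1,706,666.67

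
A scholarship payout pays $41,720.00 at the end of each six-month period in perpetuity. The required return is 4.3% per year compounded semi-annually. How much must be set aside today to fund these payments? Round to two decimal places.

Periodic rate r = 0.043/2 per half-year.
Level perpetuity: PV = PMT / r = 41,720 / (0.043/2) = $1,940,465.12.

$1,940,465.12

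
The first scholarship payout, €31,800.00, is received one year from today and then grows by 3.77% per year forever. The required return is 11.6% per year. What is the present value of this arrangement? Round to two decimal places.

Periodic rate r = 0.116 per year.
Growing perpetuity (Gordon): PV = PMT₁ / (r − g) = 31,800 / (r − 0.0377) = €406,130.27.

€406,130.27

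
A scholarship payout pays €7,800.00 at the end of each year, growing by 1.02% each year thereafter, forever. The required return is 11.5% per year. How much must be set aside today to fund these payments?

Periodic rate r = 0.115 per year.
Growing perpetuity (Gordon): PV = PMT₁ / (r − g) = 7,800 / (r − 0.0102) = €74,427.48.

€74,427.48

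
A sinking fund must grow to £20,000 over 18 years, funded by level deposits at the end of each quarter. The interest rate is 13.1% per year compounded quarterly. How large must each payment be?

£71.37

Level ordinary annuity; solve FV = PMT × [((1+r)^n − 1)/r] for PMT.
Periodic rate r = 0.131/4 per quarter; n is counted in quarters.
With n = 72: PMT = 20,000 / ([((1+r)^n − 1)/r]) = £71.37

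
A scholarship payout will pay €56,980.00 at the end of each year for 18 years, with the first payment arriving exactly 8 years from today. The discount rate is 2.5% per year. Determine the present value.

Ordinary annuity of 18 payments, first payment at period 8.
Periodic rate r = 0.025 per year.
The ordinary-annuity PV formula values the stream one period before the first payment (period 7); discount that back 7 periods:
PV₀ = 56,980 × [1 − (1+r)^−18] / r × (1+r)^−7 = €688,032.69

€688,032.69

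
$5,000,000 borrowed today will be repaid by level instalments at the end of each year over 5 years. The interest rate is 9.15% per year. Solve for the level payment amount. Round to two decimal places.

$1,290,469.20

Level ordinary annuity; solve PV = PMT × [(1 − (1+r)^−n)/r] for PMT.
Periodic rate r = 0.0915 per year.
With n = 5: PMT = 5,000,000 / ([(1 − (1+r)^−n)/r]) = $1,290,469.20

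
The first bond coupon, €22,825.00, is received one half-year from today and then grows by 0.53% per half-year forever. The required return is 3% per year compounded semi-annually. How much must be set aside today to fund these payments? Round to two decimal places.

€2,353,092.78

Periodic rate r = 0.03/2 per half-year.
Growing perpetuity (Gordon): PV = PMT₁ / (r − g) = 22,825 / (r − 0.0053) = €2,353,092.78.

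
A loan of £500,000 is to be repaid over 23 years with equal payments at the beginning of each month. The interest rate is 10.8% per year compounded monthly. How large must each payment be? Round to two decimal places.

£4,870.66

Level annuity due; solve PV = PMT × [(1 − (1+r)^−n)/r] × (1+r) for PMT.
Periodic rate r = 0.108/12 per month; n is counted in months.
With n = 276: PMT = 500,000 / ([(1 − (1+r)^−n)/r] × (1+r)) = £4,870.66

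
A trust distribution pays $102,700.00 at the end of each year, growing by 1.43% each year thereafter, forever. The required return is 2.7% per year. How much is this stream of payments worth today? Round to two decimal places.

$8,086,614.17

Periodic rate r = 0.027 per year.
Growing perpetuity (Gordon): PV = PMT₁ / (r − g) = 102,700 / (r − 0.0143) = $8,086,614.17.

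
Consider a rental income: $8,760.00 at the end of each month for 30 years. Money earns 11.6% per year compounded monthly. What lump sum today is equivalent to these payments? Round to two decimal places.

This is an ordinary annuity: 360 payments of $8,760.00 at the end of each month.
Periodic rate r = 0.116/12 per month; n is counted in months.
PV = PMT × [(1 − (1+r)^−n)/r] = 8,760 × [1 − (1+r)^−360] / r = $877,818.51

$877,818.51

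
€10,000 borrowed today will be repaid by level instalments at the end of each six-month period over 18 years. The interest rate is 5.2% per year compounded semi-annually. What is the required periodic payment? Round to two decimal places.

Level ordinary annuity; solve PV = PMT × [(1 − (1+r)^−n)/r] for PMT.
Periodic rate r = 0.052/2 per half-year; n is counted in half-years.
With n = 36: PMT = 10,000 / ([(1 − (1+r)^−n)/r]) = €431.12

€431.12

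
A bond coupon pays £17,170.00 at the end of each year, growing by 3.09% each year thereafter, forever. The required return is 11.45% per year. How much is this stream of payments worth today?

£205,382.78

Periodic rate r = 0.1145 per year.
Growing perpetuity (Gordon): PV = PMT₁ / (r − g) = 17,170 / (r − 0.0309) = £205,382.78.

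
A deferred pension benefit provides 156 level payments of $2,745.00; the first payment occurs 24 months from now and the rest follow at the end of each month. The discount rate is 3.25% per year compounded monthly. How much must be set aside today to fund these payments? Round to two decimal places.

$327,837.88

Ordinary annuity of 156 payments, first payment at period 24.
Periodic rate r = 0.0325/12 per month; n is counted in months.
The ordinary-annuity PV formula values the stream one period before the first payment (period 23); discount that back 23 periods:
PV₀ = 2,745 × [1 − (1+r)^−156] / r × (1+r)^−23 = $327,837.88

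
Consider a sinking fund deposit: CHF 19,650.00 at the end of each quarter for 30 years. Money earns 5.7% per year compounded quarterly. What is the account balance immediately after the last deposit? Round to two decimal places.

CHF 6,153,735.01

This is an ordinary annuity: 120 deposits of CHF 19,650.00 at the end of each quarter.
Periodic rate r = 0.057/4 per quarter; n is counted in quarters.
FV = PMT × [((1+r)^n − 1)/r] = 19,650 × [(1+r)^120 − 1] / r = CHF 6,153,735.01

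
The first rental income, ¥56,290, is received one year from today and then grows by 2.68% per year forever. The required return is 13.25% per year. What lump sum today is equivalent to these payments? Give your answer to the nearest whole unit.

¥532,545

Periodic rate r = 0.1325 per year.
Growing perpetuity (Gordon): PV = PMT₁ / (r − g) = 56,290 / (r − 0.0268) = ¥532,545.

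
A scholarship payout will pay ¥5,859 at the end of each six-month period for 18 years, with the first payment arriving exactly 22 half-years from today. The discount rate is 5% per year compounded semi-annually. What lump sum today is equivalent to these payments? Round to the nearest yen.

¥82,173

Ordinary annuity of 36 payments, first payment at period 22.
Periodic rate r = 0.05/2 per half-year; n is counted in half-years.
The ordinary-annuity PV formula values the stream one period before the first payment (period 21); discount that back 21 periods:
PV₀ = 5,859 × [1 − (1+r)^−36] / r × (1+r)^−21 = ¥82,173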